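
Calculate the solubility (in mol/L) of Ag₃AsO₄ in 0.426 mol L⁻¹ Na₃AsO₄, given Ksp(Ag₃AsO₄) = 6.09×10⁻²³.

Ag₃AsO₄(s) ⇌ 3 Ag⁺(aq) + AsO₄³⁻(aq)
The solution already contains AsO₄³⁻ at 0.426 mol L⁻¹. Let s be the molar solubility of Ag₃AsO₄.
[AsO₄³⁻] ≈ 0.426 mol L⁻¹ (common ion dominates); [Ag⁺] = 3s.
Ksp = [Ag⁺]^3[AsO₄³⁻] = (3s)^3(0.426)
(3s)^3 = 6.09×10⁻²³ / (0.426) = 1.43×10⁻²²
s = 1.74×10⁻⁸ mol L⁻¹

1.74×10⁻⁸ M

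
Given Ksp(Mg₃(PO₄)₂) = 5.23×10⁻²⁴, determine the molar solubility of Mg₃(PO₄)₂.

Mg₃(PO₄)₂(s) ⇌ 3 Mg²⁺(aq) + 2 PO₄³⁻(aq)
If s mol/L of Mg₃(PO₄)₂ dissolves, [Mg²⁺] = 3s and [PO₄³⁻] = 2s.
Ksp = [Mg²⁺]^3[PO₄³⁻]^2 = (3s)^3 · (2s)^2 = 108s^5
108s^5 = 5.23×10⁻²⁴  ⇒  s^5 = 4.84×10⁻²⁶
s = (4.84×10⁻²⁶)^(1/5) = 8.65×10⁻⁶ mol L⁻¹

8.65×10⁻⁶ M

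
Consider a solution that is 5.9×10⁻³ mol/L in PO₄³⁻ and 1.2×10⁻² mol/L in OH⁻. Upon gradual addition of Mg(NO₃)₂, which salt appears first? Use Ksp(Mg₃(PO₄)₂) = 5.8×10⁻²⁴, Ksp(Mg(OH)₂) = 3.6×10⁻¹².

A salt starts to precipitate once the ion product Q reaches its Ksp.
For Mg₃(PO₄)₂: [Mg²⁺] = (Ksp/[PO₄³⁻]^2)^(1/3) = 5.5×10⁻⁷ mol/L
For Mg(OH)₂: [Mg²⁺] = (Ksp/[OH⁻]^2) = 2.5×10⁻⁸ mol/L
The smaller threshold [Mg²⁺] is reached first, so Mg(OH)₂ precipitates first.

Mg(OH)₂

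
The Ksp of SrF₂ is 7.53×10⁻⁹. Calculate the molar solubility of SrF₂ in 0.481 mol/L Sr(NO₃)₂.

SrF₂(s) ⇌ Sr²⁺(aq) + 2 F⁻(aq)
Let s be the solubility of SrF₂ here. The common ion gives [Sr²⁺] ≈ 0.481 mol/L, and [F⁻] = 2s.
Ksp = [Sr²⁺][F⁻]^2 = (0.481)(2s)^2
(2s)^2 = 7.53×10⁻⁹ / (0.481) = 1.57×10⁻⁸
s = 6.26×10⁻⁵ mol/L

6.26×10⁻⁵ M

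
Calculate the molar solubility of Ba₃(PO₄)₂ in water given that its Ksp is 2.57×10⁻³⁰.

4.73×10⁻⁷ M

Ba₃(PO₄)₂(s) ⇌ 3 Ba²⁺(aq) + 2 PO₄³⁻(aq)
If s mol/L of Ba₃(PO₄)₂ dissolves, [Ba²⁺] = 3s and [PO₄³⁻] = 2s.
Ksp = [Ba²⁺]^3[PO₄³⁻]^2 = (3s)^3 · (2s)^2 = 108s^5
108s^5 = 2.57×10⁻³⁰  ⇒  s^5 = 2.38×10⁻³²
Taking the 5th root, s = 4.73×10⁻⁷ mol L⁻¹.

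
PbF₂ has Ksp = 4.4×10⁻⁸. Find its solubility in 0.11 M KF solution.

3.6×10⁻⁶ M

PbF₂(s) ⇌ Pb²⁺(aq) + 2 F⁻(aq)
With F⁻ already at 0.11 M and s small, take [F⁻] ≈ 0.11 M and [Pb²⁺] = s.
Ksp = [Pb²⁺][F⁻]^2 = s(0.11)^2
s = 4.4×10⁻⁸ / (0.11)^2 = 3.6×10⁻⁶
s = 3.6×10⁻⁶ M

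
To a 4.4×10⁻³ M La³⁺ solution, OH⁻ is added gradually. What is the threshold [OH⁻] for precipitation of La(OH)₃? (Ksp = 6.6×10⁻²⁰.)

Precipitation of each salt begins when its ion product equals Ksp.
La(OH)₃(s) ⇌ La³⁺(aq) + 3 OH⁻(aq)
Ksp = [La³⁺][OH⁻]^3 = [OH⁻]^3(4.4×10⁻³)
[OH⁻]^3 = 6.6×10⁻²⁰ / (4.4×10⁻³) = 1.5×10⁻¹⁷
[OH⁻] = 2.5×10⁻⁶ M

2.5×10⁻⁶ M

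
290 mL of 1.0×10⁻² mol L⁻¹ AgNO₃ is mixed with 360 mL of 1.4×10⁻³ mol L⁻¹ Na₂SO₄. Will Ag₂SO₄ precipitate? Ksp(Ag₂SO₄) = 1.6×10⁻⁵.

After mixing, V = 290 mL + 360 mL = 650 mL.
[Ag⁺] = (1.0×10⁻²)(290)/650 = 4.5×10⁻³ mol L⁻¹
[SO₄²⁻] = (1.4×10⁻³)(360)/650 = 7.8×10⁻⁴ mol L⁻¹
Q = [Ag⁺]^2[SO₄²⁻] = 1.5×10⁻⁸
Q < Ksp (1.5×10⁻⁸ vs 1.6×10⁻⁵); the solution remains unsaturated and no precipitate forms.

No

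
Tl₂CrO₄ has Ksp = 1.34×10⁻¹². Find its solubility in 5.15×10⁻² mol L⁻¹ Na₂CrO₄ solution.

Tl₂CrO₄(s) ⇌ 2 Tl⁺(aq) + CrO₄²⁻(aq)
Let s be the solubility of Tl₂CrO₄ here. The common ion gives [CrO₄²⁻] ≈ 5.15×10⁻² mol L⁻¹, and [Tl⁺] = 2s.
Ksp = [Tl⁺]^2[CrO₄²⁻] = (2s)^2(5.15×10⁻²)
(2s)^2 = 1.34×10⁻¹² / (5.15×10⁻²) = 2.60×10⁻¹¹
s = 2.55×10⁻⁶ mol L⁻¹

2.55×10⁻⁶ M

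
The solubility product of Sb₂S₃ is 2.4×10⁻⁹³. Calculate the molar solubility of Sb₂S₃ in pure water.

Sb₂S₃(s) ⇌ 2 Sb³⁺(aq) + 3 S²⁻(aq)
Call the molar solubility s, so that [Sb³⁺] = 2s and [S²⁻] = 3s.
Ksp = [Sb³⁺]^2[S²⁻]^3 = (2s)^2 · (3s)^3 = 108s^5
108s^5 = 2.4×10⁻⁹³  ⇒  s^5 = 2.2×10⁻⁹⁵
s = 1.2×10⁻¹⁹ M

1.2×10⁻¹⁹ M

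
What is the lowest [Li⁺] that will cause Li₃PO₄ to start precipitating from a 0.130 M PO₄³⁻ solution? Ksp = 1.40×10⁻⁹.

Precipitation begins when Q = Ksp.
Li₃PO₄(s) ⇌ 3 Li⁺(aq) + PO₄³⁻(aq)
Ksp = [Li⁺]^3[PO₄³⁻] = [Li⁺]^3(0.130)
[Li⁺]^3 = 1.40×10⁻⁹ / (0.130) = 1.08×10⁻⁸
[Li⁺] = 2.21×10⁻³ M

2.21×10⁻³ M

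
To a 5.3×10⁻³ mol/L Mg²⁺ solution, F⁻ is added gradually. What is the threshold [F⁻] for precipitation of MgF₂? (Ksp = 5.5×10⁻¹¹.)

1.0×10⁻⁴ M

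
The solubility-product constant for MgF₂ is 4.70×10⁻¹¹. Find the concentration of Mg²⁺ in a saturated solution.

MgF₂(s) ⇌ Mg²⁺(aq) + 2 F⁻(aq)
If s mol/L of MgF₂ dissolves, [Mg²⁺] = s and [F⁻] = 2s.
Ksp = [Mg²⁺][F⁻]^2 = s · (2s)^2 = 4s^3 = 4.70×10⁻¹¹
s = 2.27×10⁻⁴ mol L⁻¹
[Mg²⁺] = s = 2.27×10⁻⁴ mol L⁻¹

2.27×10⁻⁴ M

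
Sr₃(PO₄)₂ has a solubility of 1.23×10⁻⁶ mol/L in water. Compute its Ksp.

Sr₃(PO₄)₂(s) ⇌ 3 Sr²⁺(aq) + 2 PO₄³⁻(aq)
For each mole of Sr₃(PO₄)₂ that dissolves per liter, [Sr²⁺] = 3s and [PO₄³⁻] = 2s; let s denote this solubility.
Ksp = [Sr²⁺]^3[PO₄³⁻]^2 = (3s)^3 · (2s)^2 = 108s^5
Ksp = 108 × (1.23×10⁻⁶)^5 = 3.04×10⁻²⁸

Ksp = 3.04×10⁻²⁸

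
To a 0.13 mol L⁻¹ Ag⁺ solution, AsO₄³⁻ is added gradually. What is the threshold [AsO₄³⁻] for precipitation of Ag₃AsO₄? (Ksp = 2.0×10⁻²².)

9.1×10⁻²⁰ M

A salt starts to precipitate once the ion product Q reaches its Ksp.
Ag₃AsO₄(s) ⇌ 3 Ag⁺(aq) + AsO₄³⁻(aq)
Ksp = [Ag⁺]^3[AsO₄³⁻] = [AsO₄³⁻](0.13)^3
[AsO₄³⁻] = 2.0×10⁻²² / (0.13)^3 = 9.1×10⁻²⁰
[AsO₄³⁻] = 9.1×10⁻²⁰ mol L⁻¹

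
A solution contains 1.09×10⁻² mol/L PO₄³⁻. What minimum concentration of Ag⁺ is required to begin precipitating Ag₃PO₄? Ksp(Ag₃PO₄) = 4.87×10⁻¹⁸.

7.64×10⁻⁶ M

A salt starts to precipitate once the ion product Q reaches its Ksp.
Ag₃PO₄(s) ⇌ 3 Ag⁺(aq) + PO₄³⁻(aq)
Ksp = [Ag⁺]^3[PO₄³⁻] = [Ag⁺]^3(1.09×10⁻²)
[Ag⁺]^3 = 4.87×10⁻¹⁸ / (1.09×10⁻²) = 4.47×10⁻¹⁶
[Ag⁺] = 7.64×10⁻⁶ mol/L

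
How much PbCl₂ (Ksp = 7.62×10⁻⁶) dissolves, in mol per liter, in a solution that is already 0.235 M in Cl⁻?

1.38×10⁻⁴ M

PbCl₂(s) ⇌ Pb²⁺(aq) + 2 Cl⁻(aq)
With Cl⁻ already at 0.235 M and s small, take [Cl⁻] ≈ 0.235 M and [Pb²⁺] = s.
Ksp = [Pb²⁺][Cl⁻]^2 = s(0.235)^2
s = 7.62×10⁻⁶ / (0.235)^2 = 1.38×10⁻⁴
s = 1.38×10⁻⁴ M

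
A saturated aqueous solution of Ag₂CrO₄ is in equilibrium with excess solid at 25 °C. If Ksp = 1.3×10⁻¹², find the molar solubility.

6.9×10⁻⁵ M

Ag₂CrO₄(s) ⇌ 2 Ag⁺(aq) + CrO₄²⁻(aq)
Call the molar solubility s, so that [Ag⁺] = 2s and [CrO₄²⁻] = s.
Ksp = [Ag⁺]^2[CrO₄²⁻] = (2s)^2 · s = 4s^3
4s^3 = 1.3×10⁻¹²  ⇒  s^3 = 3.3×10⁻¹³
s = 6.9×10⁻⁵ M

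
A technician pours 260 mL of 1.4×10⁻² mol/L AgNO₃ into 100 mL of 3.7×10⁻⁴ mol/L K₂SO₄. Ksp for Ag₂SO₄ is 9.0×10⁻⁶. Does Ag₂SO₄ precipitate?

After mixing, V = 260 mL + 100 mL = 360 mL.
[Ag⁺] = (1.4×10⁻²)(260)/360 = 1.0×10⁻² mol/L
[SO₄²⁻] = (3.7×10⁻⁴)(100)/360 = 1.0×10⁻⁴ mol/L
Q = [Ag⁺]^2[SO₄²⁻] = 1.1×10⁻⁸
Q < Ksp (1.1×10⁻⁸ vs 9.0×10⁻⁶); the solution remains unsaturated and no precipitate forms.

No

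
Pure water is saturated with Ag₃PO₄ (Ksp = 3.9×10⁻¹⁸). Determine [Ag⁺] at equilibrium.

5.8×10⁻⁵ M

Ag₃PO₄(s) ⇌ 3 Ag⁺(aq) + PO₄³⁻(aq)
Let s be the molar solubility. Then [Ag⁺] = 3s and [PO₄³⁻] = s.
Ksp = [Ag⁺]^3[PO₄³⁻] = (3s)^3 · s = 27s^4 = 3.9×10⁻¹⁸
s = 1.9×10⁻⁵ M
[Ag⁺] = 3s = 5.8×10⁻⁵ M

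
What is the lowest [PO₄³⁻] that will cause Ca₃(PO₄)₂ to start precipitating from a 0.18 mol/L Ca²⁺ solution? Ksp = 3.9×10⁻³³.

Precipitation of each salt begins when its ion product equals Ksp.
Ca₃(PO₄)₂(s) ⇌ 3 Ca²⁺(aq) + 2 PO₄³⁻(aq)
Ksp = [Ca²⁺]^3[PO₄³⁻]^2 = [PO₄³⁻]^2(0.18)^3
[PO₄³⁻]^2 = 3.9×10⁻³³ / (0.18)^3 = 6.7×10⁻³¹
[PO₄³⁻] = 8.2×10⁻¹⁶ mol/L

8.2×10⁻¹⁶ M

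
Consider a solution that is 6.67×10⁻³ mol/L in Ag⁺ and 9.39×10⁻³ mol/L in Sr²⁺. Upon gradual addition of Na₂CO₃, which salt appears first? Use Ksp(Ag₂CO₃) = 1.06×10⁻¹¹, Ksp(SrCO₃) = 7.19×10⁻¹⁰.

SrCO₃

Precipitation of each salt begins when its ion product equals Ksp.
For Ag₂CO₃: [CO₃²⁻] = (Ksp/[Ag⁺]^2) = 2.38×10⁻⁷ mol/L
For SrCO₃: [CO₃²⁻] = (Ksp/[Sr²⁺]) = 7.66×10⁻⁸ mol/L
Since SrCO₃ needs less CO₃²⁻ to reach saturation, it precipitates first.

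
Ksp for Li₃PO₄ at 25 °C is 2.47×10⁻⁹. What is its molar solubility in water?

Li₃PO₄(s) ⇌ 3 Li⁺(aq) + PO₄³⁻(aq)
Let s be the molar solubility. Then [Li⁺] = 3s and [PO₄³⁻] = s.
Ksp = [Li⁺]^3[PO₄³⁻] = (3s)^3 · s = 27s^4
27s^4 = 2.47×10⁻⁹  ⇒  s^4 = 9.15×10⁻¹¹
s = 3.09×10⁻³ mol/L

3.09×10⁻³ M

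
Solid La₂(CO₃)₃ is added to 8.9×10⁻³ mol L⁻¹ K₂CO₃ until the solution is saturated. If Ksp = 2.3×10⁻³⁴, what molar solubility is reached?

9.0×10⁻¹⁵ M

La₂(CO₃)₃(s) ⇌ 2 La³⁺(aq) + 3 CO₃²⁻(aq)
CO₃²⁻ is already present at 8.9×10⁻³ mol L⁻¹. If s mol/L of La₂(CO₃)₃ dissolves, [La³⁺] = 2s while [CO₃²⁻] ≈ 8.9×10⁻³ mol L⁻¹.
Ksp = [La³⁺]^2[CO₃²⁻]^3 = (2s)^2(8.9×10⁻³)^3
(2s)^2 = 2.3×10⁻³⁴ / (8.9×10⁻³)^3 = 3.3×10⁻²⁸
s = 9.0×10⁻¹⁵ mol L⁻¹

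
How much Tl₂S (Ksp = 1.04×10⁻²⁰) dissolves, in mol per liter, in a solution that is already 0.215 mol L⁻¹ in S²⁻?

1.10×10⁻¹⁰ M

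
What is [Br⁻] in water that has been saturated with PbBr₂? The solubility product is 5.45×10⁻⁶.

PbBr₂(s) ⇌ Pb²⁺(aq) + 2 Br⁻(aq)
Let s be the molar solubility. Then [Pb²⁺] = s and [Br⁻] = 2s.
Ksp = [Pb²⁺][Br⁻]^2 = s · (2s)^2 = 4s^3 = 5.45×10⁻⁶
s = 1.11×10⁻² M
[Br⁻] = 2s = 2.22×10⁻² M

2.22×10⁻² M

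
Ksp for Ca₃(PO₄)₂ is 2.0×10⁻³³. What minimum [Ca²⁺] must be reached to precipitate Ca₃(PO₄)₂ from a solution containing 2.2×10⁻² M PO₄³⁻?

1.6×10⁻¹⁰ M

Precipitation begins when Q = Ksp.
Ca₃(PO₄)₂(s) ⇌ 3 Ca²⁺(aq) + 2 PO₄³⁻(aq)
Ksp = [Ca²⁺]^3[PO₄³⁻]^2 = [Ca²⁺]^3(2.2×10⁻²)^2
[Ca²⁺]^3 = 2.0×10⁻³³ / (2.2×10⁻²)^2 = 4.1×10⁻³⁰
[Ca²⁺] = 1.6×10⁻¹⁰ M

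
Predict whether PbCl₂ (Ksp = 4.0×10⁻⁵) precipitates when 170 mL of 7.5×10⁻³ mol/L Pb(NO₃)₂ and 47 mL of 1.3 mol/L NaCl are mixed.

Yes

Total volume after mixing = 170 + 47 = 217 mL.
[Pb²⁺] = (7.5×10⁻³)(170)/217 = 5.9×10⁻³ mol/L
[Cl⁻] = (1.3)(47)/217 = 0.28 mol/L
Q = [Pb²⁺][Cl⁻]^2 = 4.7×10⁻⁴
Q = 4.7×10⁻⁴ > Ksp = 4.0×10⁻⁵, so the solution is supersaturated and PbCl₂ precipitates.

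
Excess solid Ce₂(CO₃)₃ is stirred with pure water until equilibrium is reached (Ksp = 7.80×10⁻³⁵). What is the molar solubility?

Ce₂(CO₃)₃(s) ⇌ 2 Ce³⁺(aq) + 3 CO₃²⁻(aq)
Let s be the molar solubility. Then [Ce³⁺] = 2s and [CO₃²⁻] = 3s.
Ksp = [Ce³⁺]^2[CO₃²⁻]^3 = (2s)^2 · (3s)^3 = 108s^5
108s^5 = 7.80×10⁻³⁵  ⇒  s^5 = 7.22×10⁻³⁷
s = 5.91×10⁻⁸ M

5.91×10⁻⁸ M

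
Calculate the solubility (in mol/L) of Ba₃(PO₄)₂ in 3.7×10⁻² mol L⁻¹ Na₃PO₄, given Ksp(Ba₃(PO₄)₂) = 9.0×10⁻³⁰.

6.2×10⁻¹⁰ M

Ba₃(PO₄)₂(s) ⇌ 3 Ba²⁺(aq) + 2 PO₄³⁻(aq)
With PO₄³⁻ already at 3.7×10⁻² mol L⁻¹ and s small, take [PO₄³⁻] ≈ 3.7×10⁻² mol L⁻¹ and [Ba²⁺] = 3s.
Ksp = [Ba²⁺]^3[PO₄³⁻]^2 = (3s)^3(3.7×10⁻²)^2
(3s)^3 = 9.0×10⁻³⁰ / (3.7×10⁻²)^2 = 6.6×10⁻²⁷
s = 6.2×10⁻¹⁰ mol L⁻¹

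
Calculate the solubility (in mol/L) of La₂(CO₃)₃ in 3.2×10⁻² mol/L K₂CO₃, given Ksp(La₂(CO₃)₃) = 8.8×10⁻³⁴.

2.6×10⁻¹⁵ M

La₂(CO₃)₃(s) ⇌ 2 La³⁺(aq) + 3 CO₃²⁻(aq)
With CO₃²⁻ already at 3.2×10⁻² mol/L and s small, take [CO₃²⁻] ≈ 3.2×10⁻² mol/L and [La³⁺] = 2s.
Ksp = [La³⁺]^2[CO₃²⁻]^3 = (2s)^2(3.2×10⁻²)^3
(2s)^2 = 8.8×10⁻³⁴ / (3.2×10⁻²)^3 = 2.7×10⁻²⁹
s = 2.6×10⁻¹⁵ mol/L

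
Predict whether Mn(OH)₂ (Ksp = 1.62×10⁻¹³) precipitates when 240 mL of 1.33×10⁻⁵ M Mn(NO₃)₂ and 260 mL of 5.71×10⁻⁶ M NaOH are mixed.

No

The combined volume is 500 mL.
[Mn²⁺] = (1.33×10⁻⁵)(240)/500 = 6.38×10⁻⁶ M
[OH⁻] = (5.71×10⁻⁶)(260)/500 = 2.97×10⁻⁶ M
Q = [Mn²⁺][OH⁻]^2 = 5.63×10⁻¹⁷
Q < Ksp (5.63×10⁻¹⁷ vs 1.62×10⁻¹³); the solution remains unsaturated and no precipitate forms.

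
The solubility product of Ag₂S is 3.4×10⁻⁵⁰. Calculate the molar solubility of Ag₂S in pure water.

Ag₂S(s) ⇌ 2 Ag⁺(aq) + S²⁻(aq)
For each mole of Ag₂S that dissolves per liter, [Ag⁺] = 2s and [S²⁻] = s; let s denote this solubility.
Ksp = [Ag⁺]^2[S²⁻] = (2s)^2 · s = 4s^3
4s^3 = 3.4×10⁻⁵⁰  ⇒  s^3 = 8.5×10⁻⁵¹
s = (8.5×10⁻⁵¹)^(1/3) = 2.0×10⁻¹⁷ mol L⁻¹

2.0×10⁻¹⁷ M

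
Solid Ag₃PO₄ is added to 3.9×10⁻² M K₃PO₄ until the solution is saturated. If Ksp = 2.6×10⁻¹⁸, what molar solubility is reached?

1.4×10⁻⁶ M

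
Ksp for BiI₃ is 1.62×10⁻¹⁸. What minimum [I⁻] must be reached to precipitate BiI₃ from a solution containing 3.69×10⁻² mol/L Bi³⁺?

Each salt precipitates once Q = Ksp for that salt.
BiI₃(s) ⇌ Bi³⁺(aq) + 3 I⁻(aq)
Ksp = [Bi³⁺][I⁻]^3 = [I⁻]^3(3.69×10⁻²)
[I⁻]^3 = 1.62×10⁻¹⁸ / (3.69×10⁻²) = 4.39×10⁻¹⁷
[I⁻] = 3.53×10⁻⁶ mol/L

3.53×10⁻⁶ M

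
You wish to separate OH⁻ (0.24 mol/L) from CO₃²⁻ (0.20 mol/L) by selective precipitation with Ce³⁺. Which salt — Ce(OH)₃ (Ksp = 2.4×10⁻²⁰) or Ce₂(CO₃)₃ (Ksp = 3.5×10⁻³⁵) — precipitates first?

A salt starts to precipitate once the ion product Q reaches its Ksp.
For Ce(OH)₃: [Ce³⁺] = (Ksp/[OH⁻]^3) = 1.7×10⁻¹⁸ mol/L
For Ce₂(CO₃)₃: [Ce³⁺] = (Ksp/[CO₃²⁻]^3)^(1/2) = 6.6×10⁻¹⁷ mol/L
Since Ce(OH)₃ needs less Ce³⁺ to reach saturation, it precipitates first.

Ce(OH)₃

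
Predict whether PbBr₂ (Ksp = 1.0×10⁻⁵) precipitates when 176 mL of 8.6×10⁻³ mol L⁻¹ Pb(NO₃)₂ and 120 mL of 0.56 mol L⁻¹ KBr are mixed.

The combined volume is 296 mL.
[Pb²⁺] = (8.6×10⁻³)(176)/296 = 5.1×10⁻³ mol L⁻¹
[Br⁻] = (0.56)(120)/296 = 0.23 mol L⁻¹
Q = [Pb²⁺][Br⁻]^2 = 2.6×10⁻⁴
Since Q (2.6×10⁻⁴) exceeds Ksp (1.0×10⁻⁵), PbBr₂ will precipitate.

Yes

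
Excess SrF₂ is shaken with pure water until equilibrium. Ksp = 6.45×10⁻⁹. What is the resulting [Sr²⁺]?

1.17×10⁻³ M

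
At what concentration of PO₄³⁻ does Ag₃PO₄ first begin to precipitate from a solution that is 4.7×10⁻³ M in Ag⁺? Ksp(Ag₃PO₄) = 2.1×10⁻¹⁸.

2.0×10⁻¹¹ M

Precipitation begins when Q = Ksp.
Ag₃PO₄(s) ⇌ 3 Ag⁺(aq) + PO₄³⁻(aq)
Ksp = [Ag⁺]^3[PO₄³⁻] = [PO₄³⁻](4.7×10⁻³)^3
[PO₄³⁻] = 2.1×10⁻¹⁸ / (4.7×10⁻³)^3 = 2.0×10⁻¹¹
[PO₄³⁻] = 2.0×10⁻¹¹ M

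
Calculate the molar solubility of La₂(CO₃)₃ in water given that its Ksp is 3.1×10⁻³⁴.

La₂(CO₃)₃(s) ⇌ 2 La³⁺(aq) + 3 CO₃²⁻(aq)
For each mole of La₂(CO₃)₃ that dissolves per liter, [La³⁺] = 2s and [CO₃²⁻] = 3s; let s denote this solubility.
Ksp = [La³⁺]^2[CO₃²⁻]^3 = (2s)^2 · (3s)^3 = 108s^5
108s^5 = 3.1×10⁻³⁴  ⇒  s^5 = 2.9×10⁻³⁶
s = 7.8×10⁻⁸ mol L⁻¹

7.8×10⁻⁸ M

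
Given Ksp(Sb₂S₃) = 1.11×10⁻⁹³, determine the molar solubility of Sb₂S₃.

Sb₂S₃(s) ⇌ 2 Sb³⁺(aq) + 3 S²⁻(aq)
With molar solubility s: [Sb³⁺] = 2s, [S²⁻] = 3s.
Ksp = [Sb³⁺]^2[S²⁻]^3 = (2s)^2 · (3s)^3 = 108s^5
108s^5 = 1.11×10⁻⁹³  ⇒  s^5 = 1.03×10⁻⁹⁵
Taking the 5th root, s = 1.01×10⁻¹⁹ M.

1.01×10⁻¹⁹ M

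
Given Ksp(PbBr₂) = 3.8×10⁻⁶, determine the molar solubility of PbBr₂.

9.8×10⁻³ M

PbBr₂(s) ⇌ Pb²⁺(aq) + 2 Br⁻(aq)
Call the molar solubility s, so that [Pb²⁺] = s and [Br⁻] = 2s.
Ksp = [Pb²⁺][Br⁻]^2 = s · (2s)^2 = 4s^3
4s^3 = 3.8×10⁻⁶  ⇒  s^3 = 9.5×10⁻⁷
s = (9.5×10⁻⁷)^(1/3) = 9.8×10⁻³ mol/L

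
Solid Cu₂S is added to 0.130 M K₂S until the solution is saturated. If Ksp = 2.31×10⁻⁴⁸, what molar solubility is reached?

2.11×10⁻²⁴ M

Cu₂S(s) ⇌ 2 Cu⁺(aq) + S²⁻(aq)
S²⁻ is already present at 0.130 M. If s mol/L of Cu₂S dissolves, [Cu⁺] = 2s while [S²⁻] ≈ 0.130 M.
Ksp = [Cu⁺]^2[S²⁻] = (2s)^2(0.130)
(2s)^2 = 2.31×10⁻⁴⁸ / (0.130) = 1.78×10⁻⁴⁷
s = 2.11×10⁻²⁴ M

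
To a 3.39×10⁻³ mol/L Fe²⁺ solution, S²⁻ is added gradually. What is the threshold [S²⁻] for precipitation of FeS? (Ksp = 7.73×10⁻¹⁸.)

2.28×10⁻¹⁵ M

The threshold for precipitation is Q = Ksp.
FeS(s) ⇌ Fe²⁺(aq) + S²⁻(aq)
Ksp = [Fe²⁺][S²⁻] = [S²⁻](3.39×10⁻³)
[S²⁻] = 7.73×10⁻¹⁸ / (3.39×10⁻³) = 2.28×10⁻¹⁵
[S²⁻] = 2.28×10⁻¹⁵ mol/L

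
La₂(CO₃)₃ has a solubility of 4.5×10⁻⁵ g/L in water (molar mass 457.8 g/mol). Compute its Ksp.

Convert to molarity: s = 4.5×10⁻⁵ / 457.8 = 9.830×10⁻⁸ mol/L
La₂(CO₃)₃(s) ⇌ 2 La³⁺(aq) + 3 CO₃²⁻(aq)
Call the molar solubility s, so that [La³⁺] = 2s and [CO₃²⁻] = 3s.
Ksp = [La³⁺]^2[CO₃²⁻]^3 = (2s)^2 · (3s)^3 = 108s^5
Ksp = 108 × (9.830×10⁻⁸)^5 = 9.9×10⁻³⁴

Ksp = 9.9×10⁻³⁴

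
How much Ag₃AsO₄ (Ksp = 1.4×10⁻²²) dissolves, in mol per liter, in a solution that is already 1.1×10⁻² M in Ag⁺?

Ag₃AsO₄(s) ⇌ 3 Ag⁺(aq) + AsO₄³⁻(aq)
With Ag⁺ already at 1.1×10⁻² M and s small, take [Ag⁺] ≈ 1.1×10⁻² M and [AsO₄³⁻] = s.
Ksp = [Ag⁺]^3[AsO₄³⁻] = (1.1×10⁻²)^3s
s = 1.4×10⁻²² / (1.1×10⁻²)^3 = 1.1×10⁻¹⁶
s = 1.1×10⁻¹⁶ M

1.1×10⁻¹⁶ M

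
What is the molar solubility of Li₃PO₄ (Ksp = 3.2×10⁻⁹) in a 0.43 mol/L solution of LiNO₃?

Li₃PO₄(s) ⇌ 3 Li⁺(aq) + PO₄³⁻(aq)
Li⁺ is already present at 0.43 mol/L. If s mol/L of Li₃PO₄ dissolves, [PO₄³⁻] = s while [Li⁺] ≈ 0.43 mol/L.
Ksp = [Li⁺]^3[PO₄³⁻] = (0.43)^3s
s = 3.2×10⁻⁹ / (0.43)^3 = 4.0×10⁻⁸
s = 4.0×10⁻⁸ mol/L

4.0×10⁻⁸ M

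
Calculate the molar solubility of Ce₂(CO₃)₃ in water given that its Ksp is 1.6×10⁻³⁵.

4.3×10⁻⁸ M

Ce₂(CO₃)₃(s) ⇌ 2 Ce³⁺(aq) + 3 CO₃²⁻(aq)
For each mole of Ce₂(CO₃)₃ that dissolves per liter, [Ce³⁺] = 2s and [CO₃²⁻] = 3s; let s denote this solubility.
Ksp = [Ce³⁺]^2[CO₃²⁻]^3 = (2s)^2 · (3s)^3 = 108s^5
108s^5 = 1.6×10⁻³⁵  ⇒  s^5 = 1.5×10⁻³⁷
s = (1.5×10⁻³⁷)^(1/5) = 4.3×10⁻⁸ mol L⁻¹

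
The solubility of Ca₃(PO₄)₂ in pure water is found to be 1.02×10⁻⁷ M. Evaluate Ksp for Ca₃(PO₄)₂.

Ksp = 1.19×10⁻³³

Ca₃(PO₄)₂(s) ⇌ 3 Ca²⁺(aq) + 2 PO₄³⁻(aq)
Let s be the molar solubility. Then [Ca²⁺] = 3s and [PO₄³⁻] = 2s.
Ksp = [Ca²⁺]^3[PO₄³⁻]^2 = (3s)^3 · (2s)^2 = 108s^5
Ksp = 108 × (1.02×10⁻⁷)^5 = 1.19×10⁻³³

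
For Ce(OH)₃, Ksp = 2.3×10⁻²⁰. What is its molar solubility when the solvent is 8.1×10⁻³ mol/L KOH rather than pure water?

Ce(OH)₃(s) ⇌ Ce³⁺(aq) + 3 OH⁻(aq)
Let s be the solubility of Ce(OH)₃ here. The common ion gives [OH⁻] ≈ 8.1×10⁻³ mol/L, and [Ce³⁺] = s.
Ksp = [Ce³⁺][OH⁻]^3 = s(8.1×10⁻³)^3
s = 2.3×10⁻²⁰ / (8.1×10⁻³)^3 = 4.3×10⁻¹⁴
s = 4.3×10⁻¹⁴ mol/L

4.3×10⁻¹⁴ M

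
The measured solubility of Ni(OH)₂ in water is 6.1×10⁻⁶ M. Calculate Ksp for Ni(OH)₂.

Ni(OH)₂(s) ⇌ Ni²⁺(aq) + 2 OH⁻(aq)
If s mol/L of Ni(OH)₂ dissolves, [Ni²⁺] = s and [OH⁻] = 2s.
Ksp = [Ni²⁺][OH⁻]^2 = s · (2s)^2 = 4s^3
Ksp = 4 × (6.1×10⁻⁶)^3 = 9.1×10⁻¹⁶

Ksp = 9.1×10⁻¹⁶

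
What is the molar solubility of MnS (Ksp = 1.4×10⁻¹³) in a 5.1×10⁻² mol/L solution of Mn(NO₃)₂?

MnS(s) ⇌ Mn²⁺(aq) + S²⁻(aq)
Mn²⁺ is already present at 5.1×10⁻² mol/L. If s mol/L of MnS dissolves, [S²⁻] = s while [Mn²⁺] ≈ 5.1×10⁻² mol/L.
Ksp = [Mn²⁺][S²⁻] = (5.1×10⁻²)s
s = 1.4×10⁻¹³ / (5.1×10⁻²) = 2.7×10⁻¹²
s = 2.7×10⁻¹² mol/L

2.7×10⁻¹² M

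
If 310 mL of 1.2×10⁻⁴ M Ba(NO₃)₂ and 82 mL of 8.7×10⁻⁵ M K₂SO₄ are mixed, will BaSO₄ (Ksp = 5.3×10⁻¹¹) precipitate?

Yes

After mixing, V = 310 mL + 82 mL = 392 mL.
[Ba²⁺] = (1.2×10⁻⁴)(310)/392 = 9.5×10⁻⁵ M
[SO₄²⁻] = (8.7×10⁻⁵)(82)/392 = 1.8×10⁻⁵ M
Q = [Ba²⁺][SO₄²⁻] = 1.7×10⁻⁹
Because Q > Ksp (1.7×10⁻⁹ vs 5.3×10⁻¹¹), a precipitate of BaSO₄ forms.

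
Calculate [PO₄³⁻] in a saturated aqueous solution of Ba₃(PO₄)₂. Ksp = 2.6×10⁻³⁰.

9.5×10⁻⁷ M

Ba₃(PO₄)₂(s) ⇌ 3 Ba²⁺(aq) + 2 PO₄³⁻(aq)
Let s be the molar solubility. Then [Ba²⁺] = 3s and [PO₄³⁻] = 2s.
Ksp = [Ba²⁺]^3[PO₄³⁻]^2 = (3s)^3 · (2s)^2 = 108s^5 = 2.6×10⁻³⁰
s = 4.7×10⁻⁷ mol L⁻¹
[PO₄³⁻] = 2s = 9.5×10⁻⁷ mol L⁻¹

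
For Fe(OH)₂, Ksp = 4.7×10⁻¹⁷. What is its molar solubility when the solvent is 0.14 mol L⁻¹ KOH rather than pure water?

2.4×10⁻¹⁵ M

Fe(OH)₂(s) ⇌ Fe²⁺(aq) + 2 OH⁻(aq)
Let s be the solubility of Fe(OH)₂ here. The common ion gives [OH⁻] ≈ 0.14 mol L⁻¹, and [Fe²⁺] = s.
Ksp = [Fe²⁺][OH⁻]^2 = s(0.14)^2
s = 4.7×10⁻¹⁷ / (0.14)^2 = 2.4×10⁻¹⁵
s = 2.4×10⁻¹⁵ mol L⁻¹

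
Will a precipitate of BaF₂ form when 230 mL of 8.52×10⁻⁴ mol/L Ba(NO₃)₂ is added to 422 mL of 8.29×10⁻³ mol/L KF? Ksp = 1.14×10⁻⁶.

The combined volume is 652 mL.
[Ba²⁺] = (8.52×10⁻⁴)(230)/652 = 3.01×10⁻⁴ mol/L
[F⁻] = (8.29×10⁻³)(422)/652 = 5.37×10⁻³ mol/L
Q = [Ba²⁺][F⁻]^2 = 8.65×10⁻⁹
Q < Ksp (8.65×10⁻⁹ vs 1.14×10⁻⁶); the solution remains unsaturated and no precipitate forms.

No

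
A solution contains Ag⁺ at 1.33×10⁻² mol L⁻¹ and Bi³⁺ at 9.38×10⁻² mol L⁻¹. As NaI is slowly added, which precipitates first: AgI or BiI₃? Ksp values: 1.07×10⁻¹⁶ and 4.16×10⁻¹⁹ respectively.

The threshold for precipitation is Q = Ksp.
For AgI: [I⁻] = (Ksp/[Ag⁺]) = 8.05×10⁻¹⁵ mol L⁻¹
For BiI₃: [I⁻] = (Ksp/[Bi³⁺])^(1/3) = 1.64×10⁻⁶ mol L⁻¹
Since AgI needs less I⁻ to reach saturation, it precipitates first.

AgI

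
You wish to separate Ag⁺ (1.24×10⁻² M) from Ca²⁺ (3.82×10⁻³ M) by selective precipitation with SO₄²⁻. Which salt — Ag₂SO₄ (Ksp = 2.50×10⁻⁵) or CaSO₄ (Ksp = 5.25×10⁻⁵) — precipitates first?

CaSO₄

Precipitation begins when Q = Ksp.
For Ag₂SO₄: [SO₄²⁻] = (Ksp/[Ag⁺]^2) = 0.163 M
For CaSO₄: [SO₄²⁻] = (Ksp/[Ca²⁺]) = 1.37×10⁻² M
The smaller threshold [SO₄²⁻] is reached first, so CaSO₄ precipitates first.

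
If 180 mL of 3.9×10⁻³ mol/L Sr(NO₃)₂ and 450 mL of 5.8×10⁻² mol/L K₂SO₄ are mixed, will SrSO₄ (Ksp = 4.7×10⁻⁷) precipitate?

Yes

The combined volume is 630 mL.
[Sr²⁺] = (3.9×10⁻³)(180)/630 = 1.1×10⁻³ mol/L
[SO₄²⁻] = (5.8×10⁻²)(450)/630 = 4.1×10⁻² mol/L
Q = [Sr²⁺][SO₄²⁻] = 4.6×10⁻⁵
Because Q > Ksp (4.6×10⁻⁵ vs 4.7×10⁻⁷), a precipitate of SrSO₄ forms.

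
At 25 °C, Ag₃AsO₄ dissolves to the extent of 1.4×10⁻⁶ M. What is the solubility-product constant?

Ag₃AsO₄(s) ⇌ 3 Ag⁺(aq) + AsO₄³⁻(aq)
Let s be the molar solubility. Then [Ag⁺] = 3s and [AsO₄³⁻] = s.
Ksp = [Ag⁺]^3[AsO₄³⁻] = (3s)^3 · s = 27s^4
Ksp = 27 × (1.4×10⁻⁶)^4 = 1.0×10⁻²²

Ksp = 1.0×10⁻²²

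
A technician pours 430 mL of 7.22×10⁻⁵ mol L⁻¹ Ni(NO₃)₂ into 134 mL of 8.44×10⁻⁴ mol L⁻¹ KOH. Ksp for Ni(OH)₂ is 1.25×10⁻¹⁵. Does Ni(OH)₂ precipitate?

Yes

After mixing, V = 430 mL + 134 mL = 564 mL.
[Ni²⁺] = (7.22×10⁻⁵)(430)/564 = 5.50×10⁻⁵ mol L⁻¹
[OH⁻] = (8.44×10⁻⁴)(134)/564 = 2.01×10⁻⁴ mol L⁻¹
Q = [Ni²⁺][OH⁻]^2 = 2.21×10⁻¹²
Since Q (2.21×10⁻¹²) exceeds Ksp (1.25×10⁻¹⁵), Ni(OH)₂ will precipitate.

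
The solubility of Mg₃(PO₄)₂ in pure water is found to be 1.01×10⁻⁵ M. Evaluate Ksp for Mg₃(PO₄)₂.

Mg₃(PO₄)₂(s) ⇌ 3 Mg²⁺(aq) + 2 PO₄³⁻(aq)
With molar solubility s: [Mg²⁺] = 3s, [PO₄³⁻] = 2s.
Ksp = [Mg²⁺]^3[PO₄³⁻]^2 = (3s)^3 · (2s)^2 = 108s^5
Ksp = 108 × (1.01×10⁻⁵)^5 = 1.14×10⁻²³

Ksp = 1.14×10⁻²³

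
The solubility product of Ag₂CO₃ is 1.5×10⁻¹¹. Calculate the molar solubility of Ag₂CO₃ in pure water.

1.6×10⁻⁴ M

Ag₂CO₃(s) ⇌ 2 Ag⁺(aq) + CO₃²⁻(aq)
If s mol/L of Ag₂CO₃ dissolves, [Ag⁺] = 2s and [CO₃²⁻] = s.
Ksp = [Ag⁺]^2[CO₃²⁻] = (2s)^2 · s = 4s^3
4s^3 = 1.5×10⁻¹¹  ⇒  s^3 = 3.8×10⁻¹²
s = (3.8×10⁻¹²)^(1/3) = 1.6×10⁻⁴ mol L⁻¹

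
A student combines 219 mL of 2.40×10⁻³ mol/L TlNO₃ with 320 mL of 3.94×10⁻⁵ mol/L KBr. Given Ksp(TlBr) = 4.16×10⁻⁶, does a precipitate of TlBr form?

No

Total volume after mixing = 219 + 320 = 539 mL.
[Tl⁺] = (2.40×10⁻³)(219)/539 = 9.75×10⁻⁴ mol/L
[Br⁻] = (3.94×10⁻⁵)(320)/539 = 2.34×10⁻⁵ mol/L
Q = [Tl⁺][Br⁻] = 2.28×10⁻⁸
Q < Ksp (2.28×10⁻⁸ vs 4.16×10⁻⁶); the solution remains unsaturated and no precipitate forms.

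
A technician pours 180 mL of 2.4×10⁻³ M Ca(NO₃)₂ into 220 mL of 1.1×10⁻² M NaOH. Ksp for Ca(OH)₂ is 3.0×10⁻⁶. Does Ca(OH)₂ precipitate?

No

After mixing, V = 180 mL + 220 mL = 400 mL.
[Ca²⁺] = (2.4×10⁻³)(180)/400 = 1.1×10⁻³ M
[OH⁻] = (1.1×10⁻²)(220)/400 = 6.1×10⁻³ M
Q = [Ca²⁺][OH⁻]^2 = 4.0×10⁻⁸
Since Q (4.0×10⁻⁸) is less than Ksp (3.0×10⁻⁶), no Ca(OH)₂ precipitates.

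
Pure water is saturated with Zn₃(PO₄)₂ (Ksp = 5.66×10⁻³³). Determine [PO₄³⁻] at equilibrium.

Zn₃(PO₄)₂(s) ⇌ 3 Zn²⁺(aq) + 2 PO₄³⁻(aq)
Let s be the molar solubility. Then [Zn²⁺] = 3s and [PO₄³⁻] = 2s.
Ksp = [Zn²⁺]^3[PO₄³⁻]^2 = (3s)^3 · (2s)^2 = 108s^5 = 5.66×10⁻³³
s = 1.39×10⁻⁷ mol L⁻¹
[PO₄³⁻] = 2s = 2.79×10⁻⁷ mol L⁻¹

2.79×10⁻⁷ M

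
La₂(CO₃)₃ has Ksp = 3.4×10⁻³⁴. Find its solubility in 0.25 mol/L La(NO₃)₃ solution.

La₂(CO₃)₃(s) ⇌ 2 La³⁺(aq) + 3 CO₃²⁻(aq)
La³⁺ is already present at 0.25 mol/L. If s mol/L of La₂(CO₃)₃ dissolves, [CO₃²⁻] = 3s while [La³⁺] ≈ 0.25 mol/L.
Ksp = [La³⁺]^2[CO₃²⁻]^3 = (0.25)^2(3s)^3
(3s)^3 = 3.4×10⁻³⁴ / (0.25)^2 = 5.4×10⁻³³
s = 5.9×10⁻¹² mol/L

5.9×10⁻¹² M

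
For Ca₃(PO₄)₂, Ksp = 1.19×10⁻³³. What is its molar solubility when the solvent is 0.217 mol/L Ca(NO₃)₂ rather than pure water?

1.71×10⁻¹⁶ M

Ca₃(PO₄)₂(s) ⇌ 3 Ca²⁺(aq) + 2 PO₄³⁻(aq)
With Ca²⁺ already at 0.217 mol/L and s small, take [Ca²⁺] ≈ 0.217 mol/L and [PO₄³⁻] = 2s.
Ksp = [Ca²⁺]^3[PO₄³⁻]^2 = (0.217)^3(2s)^2
(2s)^2 = 1.19×10⁻³³ / (0.217)^3 = 1.16×10⁻³¹
s = 1.71×10⁻¹⁶ mol/L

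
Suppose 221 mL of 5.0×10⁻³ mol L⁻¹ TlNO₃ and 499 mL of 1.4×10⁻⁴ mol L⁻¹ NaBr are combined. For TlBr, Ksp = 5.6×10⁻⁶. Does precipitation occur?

Total volume after mixing = 221 + 499 = 720 mL.
[Tl⁺] = (5.0×10⁻³)(221)/720 = 1.5×10⁻³ mol L⁻¹
[Br⁻] = (1.4×10⁻⁴)(499)/720 = 9.7×10⁻⁵ mol L⁻¹
Q = [Tl⁺][Br⁻] = 1.5×10⁻⁷
Q < Ksp (1.5×10⁻⁷ vs 5.6×10⁻⁶); the solution remains unsaturated and no precipitate forms.

No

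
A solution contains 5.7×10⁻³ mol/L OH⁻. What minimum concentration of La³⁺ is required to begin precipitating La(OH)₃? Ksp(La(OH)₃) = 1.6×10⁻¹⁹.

8.6×10⁻¹³ M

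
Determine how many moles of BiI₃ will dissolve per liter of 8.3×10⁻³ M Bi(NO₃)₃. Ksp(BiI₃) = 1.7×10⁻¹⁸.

2.0×10⁻⁶ M

BiI₃(s) ⇌ Bi³⁺(aq) + 3 I⁻(aq)
With Bi³⁺ already at 8.3×10⁻³ M and s small, take [Bi³⁺] ≈ 8.3×10⁻³ M and [I⁻] = 3s.
Ksp = [Bi³⁺][I⁻]^3 = (8.3×10⁻³)(3s)^3
(3s)^3 = 1.7×10⁻¹⁸ / (8.3×10⁻³) = 2.0×10⁻¹⁶
s = 2.0×10⁻⁶ M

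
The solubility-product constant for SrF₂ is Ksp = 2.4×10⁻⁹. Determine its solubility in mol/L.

8.4×10⁻⁴ M

SrF₂(s) ⇌ Sr²⁺(aq) + 2 F⁻(aq)
With molar solubility s: [Sr²⁺] = s, [F⁻] = 2s.
Ksp = [Sr²⁺][F⁻]^2 = s · (2s)^2 = 4s^3
4s^3 = 2.4×10⁻⁹  ⇒  s^3 = 6.0×10⁻¹⁰
s = (6.0×10⁻¹⁰)^(1/3) = 8.4×10⁻⁴ mol/L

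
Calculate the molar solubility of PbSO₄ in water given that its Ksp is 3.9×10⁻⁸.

2.0×10⁻⁴ M

PbSO₄(s) ⇌ Pb²⁺(aq) + SO₄²⁻(aq)
Let s be the molar solubility. Then [Pb²⁺] = s and [SO₄²⁻] = s.
Ksp = [Pb²⁺][SO₄²⁻] = s · s = s^2
s^2 = 3.9×10⁻⁸
s = 2.0×10⁻⁴ mol L⁻¹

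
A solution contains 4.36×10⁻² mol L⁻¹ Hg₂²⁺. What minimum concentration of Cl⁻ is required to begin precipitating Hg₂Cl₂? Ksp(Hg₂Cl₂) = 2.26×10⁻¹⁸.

The threshold for precipitation is Q = Ksp.
Hg₂Cl₂(s) ⇌ Hg₂²⁺(aq) + 2 Cl⁻(aq)
Ksp = [Hg₂²⁺][Cl⁻]^2 = [Cl⁻]^2(4.36×10⁻²)
[Cl⁻]^2 = 2.26×10⁻¹⁸ / (4.36×10⁻²) = 5.18×10⁻¹⁷
[Cl⁻] = 7.20×10⁻⁹ mol L⁻¹

7.20×10⁻⁹ M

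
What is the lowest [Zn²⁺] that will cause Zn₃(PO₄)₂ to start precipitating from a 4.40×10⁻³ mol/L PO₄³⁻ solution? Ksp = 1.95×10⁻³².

1.00×10⁻⁹ M

Precipitation of each salt begins when its ion product equals Ksp.
Zn₃(PO₄)₂(s) ⇌ 3 Zn²⁺(aq) + 2 PO₄³⁻(aq)
Ksp = [Zn²⁺]^3[PO₄³⁻]^2 = [Zn²⁺]^3(4.40×10⁻³)^2
[Zn²⁺]^3 = 1.95×10⁻³² / (4.40×10⁻³)^2 = 1.01×10⁻²⁷
[Zn²⁺] = 1.00×10⁻⁹ mol/L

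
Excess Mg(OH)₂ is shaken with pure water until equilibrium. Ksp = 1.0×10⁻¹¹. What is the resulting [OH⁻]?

2.7×10⁻⁴ M

Mg(OH)₂(s) ⇌ Mg²⁺(aq) + 2 OH⁻(aq)
For each mole of Mg(OH)₂ that dissolves per liter, [Mg²⁺] = s and [OH⁻] = 2s; let s denote this solubility.
Ksp = [Mg²⁺][OH⁻]^2 = s · (2s)^2 = 4s^3 = 1.0×10⁻¹¹
s = 1.4×10⁻⁴ mol L⁻¹
[OH⁻] = 2s = 2.7×10⁻⁴ mol L⁻¹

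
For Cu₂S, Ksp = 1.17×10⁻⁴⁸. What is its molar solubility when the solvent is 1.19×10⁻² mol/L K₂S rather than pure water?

4.96×10⁻²⁴ M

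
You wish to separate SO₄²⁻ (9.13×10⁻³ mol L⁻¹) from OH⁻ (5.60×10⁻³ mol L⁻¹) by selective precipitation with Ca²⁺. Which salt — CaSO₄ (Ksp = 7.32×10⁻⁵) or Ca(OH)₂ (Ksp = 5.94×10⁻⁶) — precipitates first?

Precipitation of each salt begins when its ion product equals Ksp.
For CaSO₄: [Ca²⁺] = (Ksp/[SO₄²⁻]) = 8.02×10⁻³ mol L⁻¹
For Ca(OH)₂: [Ca²⁺] = (Ksp/[OH⁻]^2) = 0.189 mol L⁻¹
Since CaSO₄ needs less Ca²⁺ to reach saturation, it precipitates first.

CaSO₄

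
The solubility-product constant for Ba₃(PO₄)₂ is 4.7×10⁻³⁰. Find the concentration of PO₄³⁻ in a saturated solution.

1.1×10⁻⁶ M

Ba₃(PO₄)₂(s) ⇌ 3 Ba²⁺(aq) + 2 PO₄³⁻(aq)
For each mole of Ba₃(PO₄)₂ that dissolves per liter, [Ba²⁺] = 3s and [PO₄³⁻] = 2s; let s denote this solubility.
Ksp = [Ba²⁺]^3[PO₄³⁻]^2 = (3s)^3 · (2s)^2 = 108s^5 = 4.7×10⁻³⁰
s = 5.3×10⁻⁷ mol L⁻¹
[PO₄³⁻] = 2s = 1.1×10⁻⁶ mol L⁻¹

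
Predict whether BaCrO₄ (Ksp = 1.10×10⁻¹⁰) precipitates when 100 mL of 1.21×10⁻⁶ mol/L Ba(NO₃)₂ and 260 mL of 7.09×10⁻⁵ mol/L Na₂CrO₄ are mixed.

Total volume after mixing = 100 + 260 = 360 mL.
[Ba²⁺] = (1.21×10⁻⁶)(100)/360 = 3.36×10⁻⁷ mol/L
[CrO₄²⁻] = (7.09×10⁻⁵)(260)/360 = 5.12×10⁻⁵ mol/L
Q = [Ba²⁺][CrO₄²⁻] = 1.72×10⁻¹¹
Q < Ksp (1.72×10⁻¹¹ vs 1.10×10⁻¹⁰); the solution remains unsaturated and no precipitate forms.

No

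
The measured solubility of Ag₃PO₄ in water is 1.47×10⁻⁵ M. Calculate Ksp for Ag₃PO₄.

Ag₃PO₄(s) ⇌ 3 Ag⁺(aq) + PO₄³⁻(aq)
For each mole of Ag₃PO₄ that dissolves per liter, [Ag⁺] = 3s and [PO₄³⁻] = s; let s denote this solubility.
Ksp = [Ag⁺]^3[PO₄³⁻] = (3s)^3 · s = 27s^4
Ksp = 27 × (1.47×10⁻⁵)^4 = 1.26×10⁻¹⁸

Ksp = 1.26×10⁻¹⁸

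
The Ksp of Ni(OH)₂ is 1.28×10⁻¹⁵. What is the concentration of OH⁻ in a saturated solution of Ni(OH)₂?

1.37×10⁻⁵ M

Ni(OH)₂(s) ⇌ Ni²⁺(aq) + 2 OH⁻(aq)
For each mole of Ni(OH)₂ that dissolves per liter, [Ni²⁺] = s and [OH⁻] = 2s; let s denote this solubility.
Ksp = [Ni²⁺][OH⁻]^2 = s · (2s)^2 = 4s^3 = 1.28×10⁻¹⁵
s = 6.84×10⁻⁶ mol L⁻¹
[OH⁻] = 2s = 1.37×10⁻⁵ mol L⁻¹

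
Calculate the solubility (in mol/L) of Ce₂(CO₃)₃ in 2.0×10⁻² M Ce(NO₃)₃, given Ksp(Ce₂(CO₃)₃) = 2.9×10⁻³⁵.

1.4×10⁻¹¹ M

Ce₂(CO₃)₃(s) ⇌ 2 Ce³⁺(aq) + 3 CO₃²⁻(aq)
Let s be the solubility of Ce₂(CO₃)₃ here. The common ion gives [Ce³⁺] ≈ 2.0×10⁻² M, and [CO₃²⁻] = 3s.
Ksp = [Ce³⁺]^2[CO₃²⁻]^3 = (2.0×10⁻²)^2(3s)^3
(3s)^3 = 2.9×10⁻³⁵ / (2.0×10⁻²)^2 = 7.3×10⁻³²
s = 1.4×10⁻¹¹ M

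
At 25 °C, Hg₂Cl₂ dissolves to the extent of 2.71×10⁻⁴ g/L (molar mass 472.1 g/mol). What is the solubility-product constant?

s = (2.71×10⁻⁴ g L⁻¹)/(472.1 g mol⁻¹) = 5.7403×10⁻⁷ M
Hg₂Cl₂(s) ⇌ Hg₂²⁺(aq) + 2 Cl⁻(aq)
Let s be the molar solubility. Then [Hg₂²⁺] = s and [Cl⁻] = 2s.
Ksp = [Hg₂²⁺][Cl⁻]^2 = s · (2s)^2 = 4s^3
Ksp = 4 × (5.7403×10⁻⁷)^3 = 7.57×10⁻¹⁹

Ksp = 7.57×10⁻¹⁹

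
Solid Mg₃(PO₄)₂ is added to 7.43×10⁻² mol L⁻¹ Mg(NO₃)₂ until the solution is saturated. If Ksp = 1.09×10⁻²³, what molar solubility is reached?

8.15×10⁻¹¹ M

Mg₃(PO₄)₂(s) ⇌ 3 Mg²⁺(aq) + 2 PO₄³⁻(aq)
The solution already contains Mg²⁺ at 7.43×10⁻² mol L⁻¹. Let s be the molar solubility of Mg₃(PO₄)₂.
[Mg²⁺] ≈ 7.43×10⁻² mol L⁻¹ (common ion dominates); [PO₄³⁻] = 2s.
Ksp = [Mg²⁺]^3[PO₄³⁻]^2 = (7.43×10⁻²)^3(2s)^2
(2s)^2 = 1.09×10⁻²³ / (7.43×10⁻²)^3 = 2.66×10⁻²⁰
s = 8.15×10⁻¹¹ mol L⁻¹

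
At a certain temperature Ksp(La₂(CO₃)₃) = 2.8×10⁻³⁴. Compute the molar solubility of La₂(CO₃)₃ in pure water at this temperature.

7.6×10⁻⁸ M

La₂(CO₃)₃(s) ⇌ 2 La³⁺(aq) + 3 CO₃²⁻(aq)
With molar solubility s: [La³⁺] = 2s, [CO₃²⁻] = 3s.
Ksp = [La³⁺]^2[CO₃²⁻]^3 = (2s)^2 · (3s)^3 = 108s^5
108s^5 = 2.8×10⁻³⁴  ⇒  s^5 = 2.6×10⁻³⁶
Taking the 5th root, s = 7.6×10⁻⁸ mol L⁻¹.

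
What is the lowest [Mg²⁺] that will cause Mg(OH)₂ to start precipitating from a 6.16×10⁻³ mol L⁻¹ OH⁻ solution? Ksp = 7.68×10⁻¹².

Each salt precipitates once Q = Ksp for that salt.
Mg(OH)₂(s) ⇌ Mg²⁺(aq) + 2 OH⁻(aq)
Ksp = [Mg²⁺][OH⁻]^2 = [Mg²⁺](6.16×10⁻³)^2
[Mg²⁺] = 7.68×10⁻¹² / (6.16×10⁻³)^2 = 2.02×10⁻⁷
[Mg²⁺] = 2.02×10⁻⁷ mol L⁻¹

2.02×10⁻⁷ M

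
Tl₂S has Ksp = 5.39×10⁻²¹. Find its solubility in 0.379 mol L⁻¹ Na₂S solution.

5.96×10⁻¹¹ M

Tl₂S(s) ⇌ 2 Tl⁺(aq) + S²⁻(aq)
With S²⁻ already at 0.379 mol L⁻¹ and s small, take [S²⁻] ≈ 0.379 mol L⁻¹ and [Tl⁺] = 2s.
Ksp = [Tl⁺]^2[S²⁻] = (2s)^2(0.379)
(2s)^2 = 5.39×10⁻²¹ / (0.379) = 1.42×10⁻²⁰
s = 5.96×10⁻¹¹ mol L⁻¹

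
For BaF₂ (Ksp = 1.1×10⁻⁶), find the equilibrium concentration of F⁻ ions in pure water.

BaF₂(s) ⇌ Ba²⁺(aq) + 2 F⁻(aq)
With molar solubility s: [Ba²⁺] = s, [F⁻] = 2s.
Ksp = [Ba²⁺][F⁻]^2 = s · (2s)^2 = 4s^3 = 1.1×10⁻⁶
s = 6.5×10⁻³ mol L⁻¹
[F⁻] = 2s = 1.3×10⁻² mol L⁻¹

1.3×10⁻² M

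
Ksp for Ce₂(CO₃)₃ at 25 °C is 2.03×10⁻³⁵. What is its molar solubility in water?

4.52×10⁻⁸ M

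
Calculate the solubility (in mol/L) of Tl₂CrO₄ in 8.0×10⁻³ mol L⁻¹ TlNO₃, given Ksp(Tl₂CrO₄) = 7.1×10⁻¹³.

1.1×10⁻⁸ M

Tl₂CrO₄(s) ⇌ 2 Tl⁺(aq) + CrO₄²⁻(aq)
Let s be the solubility of Tl₂CrO₄ here. The common ion gives [Tl⁺] ≈ 8.0×10⁻³ mol L⁻¹, and [CrO₄²⁻] = s.
Ksp = [Tl⁺]^2[CrO₄²⁻] = (8.0×10⁻³)^2s
s = 7.1×10⁻¹³ / (8.0×10⁻³)^2 = 1.1×10⁻⁸
s = 1.1×10⁻⁸ mol L⁻¹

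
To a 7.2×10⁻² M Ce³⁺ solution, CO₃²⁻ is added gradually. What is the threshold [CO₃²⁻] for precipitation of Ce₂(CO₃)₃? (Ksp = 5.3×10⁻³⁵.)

Precipitation begins when Q = Ksp.
Ce₂(CO₃)₃(s) ⇌ 2 Ce³⁺(aq) + 3 CO₃²⁻(aq)
Ksp = [Ce³⁺]^2[CO₃²⁻]^3 = [CO₃²⁻]^3(7.2×10⁻²)^2
[CO₃²⁻]^3 = 5.3×10⁻³⁵ / (7.2×10⁻²)^2 = 1.0×10⁻³²
[CO₃²⁻] = 2.2×10⁻¹¹ M

2.2×10⁻¹¹ M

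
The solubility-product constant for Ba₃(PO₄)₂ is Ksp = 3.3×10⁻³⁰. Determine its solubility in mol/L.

5.0×10⁻⁷ M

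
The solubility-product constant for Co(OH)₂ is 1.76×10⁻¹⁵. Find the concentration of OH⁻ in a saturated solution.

1.52×10⁻⁵ M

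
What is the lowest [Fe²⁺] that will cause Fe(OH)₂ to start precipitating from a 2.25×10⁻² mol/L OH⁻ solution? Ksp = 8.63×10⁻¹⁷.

Precipitation of each salt begins when its ion product equals Ksp.
Fe(OH)₂(s) ⇌ Fe²⁺(aq) + 2 OH⁻(aq)
Ksp = [Fe²⁺][OH⁻]^2 = [Fe²⁺](2.25×10⁻²)^2
[Fe²⁺] = 8.63×10⁻¹⁷ / (2.25×10⁻²)^2 = 1.70×10⁻¹³
[Fe²⁺] = 1.70×10⁻¹³ mol/L

1.70×10⁻¹³ M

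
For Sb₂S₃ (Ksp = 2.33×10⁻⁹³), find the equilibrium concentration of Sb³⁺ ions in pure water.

Sb₂S₃(s) ⇌ 2 Sb³⁺(aq) + 3 S²⁻(aq)
If s mol/L of Sb₂S₃ dissolves, [Sb³⁺] = 2s and [S²⁻] = 3s.
Ksp = [Sb³⁺]^2[S²⁻]^3 = (2s)^2 · (3s)^3 = 108s^5 = 2.33×10⁻⁹³
s = 1.17×10⁻¹⁹ mol/L
[Sb³⁺] = 2s = 2.33×10⁻¹⁹ mol/L

2.33×10⁻¹⁹ M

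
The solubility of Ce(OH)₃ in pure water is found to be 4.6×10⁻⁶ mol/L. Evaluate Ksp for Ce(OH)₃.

Ce(OH)₃(s) ⇌ Ce³⁺(aq) + 3 OH⁻(aq)
Let s be the molar solubility. Then [Ce³⁺] = s and [OH⁻] = 3s.
Ksp = [Ce³⁺][OH⁻]^3 = s · (3s)^3 = 27s^4
Ksp = 27 × (4.6×10⁻⁶)^4 = 1.2×10⁻²⁰

Ksp = 1.2×10⁻²⁰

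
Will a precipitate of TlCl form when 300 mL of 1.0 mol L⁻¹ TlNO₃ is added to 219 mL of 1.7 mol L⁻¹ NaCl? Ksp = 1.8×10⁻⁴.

Total volume after mixing = 300 + 219 = 519 mL.
[Tl⁺] = (1.0)(300)/519 = 0.58 mol L⁻¹
[Cl⁻] = (1.7)(219)/519 = 0.72 mol L⁻¹
Q = [Tl⁺][Cl⁻] = 0.41
Because Q > Ksp (0.41 vs 1.8×10⁻⁴), a precipitate of TlCl forms.

Yes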